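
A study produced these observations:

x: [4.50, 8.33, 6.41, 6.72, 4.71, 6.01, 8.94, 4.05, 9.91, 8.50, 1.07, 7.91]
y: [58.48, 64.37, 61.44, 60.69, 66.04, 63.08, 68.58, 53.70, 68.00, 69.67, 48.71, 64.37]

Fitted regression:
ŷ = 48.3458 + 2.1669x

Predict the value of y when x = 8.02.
ŷ = 65.7243

Plug x = 8.02 into the fitted line:

ŷ = 48.3458 + 2.1669 × 8.02
ŷ = 48.3458 + 17.3785
ŷ = 65.7243

This is a point prediction; actual observations scatter around it by roughly the residual standard deviation.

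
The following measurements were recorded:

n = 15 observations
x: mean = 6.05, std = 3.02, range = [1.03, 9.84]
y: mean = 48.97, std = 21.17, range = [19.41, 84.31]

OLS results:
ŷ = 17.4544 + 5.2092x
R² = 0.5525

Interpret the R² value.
About 55.25% of the variability in y is accounted for by the regression on x (R² = 0.5525) — a moderate linear fit.

R² (coefficient of determination) measures the proportion of variance in y explained by the regression model.

Here R² = 0.5525:
- Explained: 55.25% of the variation in y
- Unexplained (residual): 100% − 55.25% = 44.75%
- Rule of thumb (below 0.3 weak; 0.3 to below 0.7 moderate; 0.7 and above strong) → moderate

Calculation: R² = 1 − (SS_res / SS_tot), where SS_res is the sum of squared residuals and SS_tot the total sum of squares.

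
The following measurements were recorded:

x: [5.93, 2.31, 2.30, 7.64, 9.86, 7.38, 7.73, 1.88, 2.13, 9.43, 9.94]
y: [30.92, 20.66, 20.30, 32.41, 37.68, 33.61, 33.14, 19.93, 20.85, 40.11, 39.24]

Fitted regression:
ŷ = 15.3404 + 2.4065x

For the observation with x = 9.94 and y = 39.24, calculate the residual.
Residual = -0.0210

The residual is the difference between the actual value and the predicted value:

Residual = y - ŷ

Step 1: Calculate predicted value
ŷ = 15.3404 + 2.4065 × 9.94
ŷ = 39.2610

Step 2: Calculate residual
Residual = 39.24 - 39.2610
Residual = -0.0210

Interpretation: the model overestimates the actual value by 0.0210 at this point (negative residual → observation lies below the fitted line).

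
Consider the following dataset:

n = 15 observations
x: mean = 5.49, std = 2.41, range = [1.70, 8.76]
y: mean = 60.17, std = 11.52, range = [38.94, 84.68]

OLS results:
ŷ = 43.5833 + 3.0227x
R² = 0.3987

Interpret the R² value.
The model explains 39.87% of the variance in y (R² = 0.3987), leaving 60.13% unexplained; the fit is moderate.

R² (coefficient of determination) measures the proportion of variance in y explained by the regression model.

Here R² = 0.3987:
- Explained: 39.87% of the variation in y
- Unexplained (residual): 100% − 39.87% = 60.13%
- Rule of thumb (below 0.3 weak; 0.3 to below 0.7 moderate; 0.7 and above strong) → moderate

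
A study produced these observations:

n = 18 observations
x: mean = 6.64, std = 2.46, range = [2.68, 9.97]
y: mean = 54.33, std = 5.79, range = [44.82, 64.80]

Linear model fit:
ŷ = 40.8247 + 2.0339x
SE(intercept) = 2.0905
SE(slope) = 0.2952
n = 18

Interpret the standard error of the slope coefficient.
SE(β̂₁) = 0.2952 is the estimated standard deviation of the slope estimate across repeated samples; relative to β̂₁ = 2.0339 that is 14.5%, a precise estimate.

SE(β̂₁) = s / √Sxx, where s is the residual standard deviation and Sxx = Σ(x − x̄)². It is the yardstick for how far β̂₁ = 2.0339 could plausibly be from the true slope.

Relative precision:
- SE / |β̂₁| = 0.2952 / 2.0339 = 14.5%
- Rule of thumb (under 20%: precise; 20% to under 50%: moderately precise; 50% or more: imprecise) → precise

Rough 95% range (±2 SE): 2.0339 ± 0.5904 → (1.4435, 2.6243).

What drives SE(β̂₁): more residual scatter → larger SE; larger n (here n = 18) → smaller SE.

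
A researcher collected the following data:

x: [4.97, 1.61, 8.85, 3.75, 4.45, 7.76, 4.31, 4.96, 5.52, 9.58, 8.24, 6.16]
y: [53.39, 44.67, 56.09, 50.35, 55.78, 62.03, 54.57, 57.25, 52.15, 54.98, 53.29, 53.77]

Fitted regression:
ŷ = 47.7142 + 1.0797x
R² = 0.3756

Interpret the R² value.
The model explains 37.56% of the variance in y (R² = 0.3756), leaving 62.44% unexplained; the fit is moderate.

R² = 1 − SS_res/SS_tot compares the residual scatter to the total scatter of y about its mean.

Here R² = 0.3756:
- Explained: 37.56% of the variation in y
- Unexplained (residual): 100% − 37.56% = 62.44%
- Rule of thumb (below 0.3 weak; 0.3 to below 0.7 moderate; 0.7 and above strong) → moderate

Equivalently, for simple linear regression R² = r², so |r| = √0.3756 ≈ 0.6129.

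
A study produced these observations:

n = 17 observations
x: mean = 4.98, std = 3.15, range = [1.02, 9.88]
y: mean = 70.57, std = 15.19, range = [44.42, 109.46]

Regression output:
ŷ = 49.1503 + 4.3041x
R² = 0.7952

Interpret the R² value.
About 79.52% of the variability in y is accounted for by the regression on x (R² = 0.7952) — a strong linear fit.

R² = 1 − SS_res/SS_tot compares the residual scatter to the total scatter of y about its mean.

Here R² = 0.7952:
- Explained: 79.52% of the variation in y
- Unexplained (residual): 100% − 79.52% = 20.48%
- Rule of thumb (below 0.3 weak; 0.3 to below 0.7 moderate; 0.7 and above strong) → strong

Equivalently, for simple linear regression R² = r², so |r| = √0.7952 ≈ 0.8917.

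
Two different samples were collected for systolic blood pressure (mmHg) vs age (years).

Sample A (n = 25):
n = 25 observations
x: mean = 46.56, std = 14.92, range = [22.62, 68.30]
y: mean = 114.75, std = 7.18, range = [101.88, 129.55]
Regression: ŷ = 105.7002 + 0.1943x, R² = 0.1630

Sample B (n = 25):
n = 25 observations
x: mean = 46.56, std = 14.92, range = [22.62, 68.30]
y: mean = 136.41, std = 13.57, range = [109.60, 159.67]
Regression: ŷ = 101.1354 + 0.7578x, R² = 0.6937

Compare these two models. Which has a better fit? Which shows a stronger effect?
Model B has the better fit (R² = 0.6937 vs 0.1630). Model B shows the stronger effect (|β₁| = 0.7578 vs 0.1943).

Model Comparison:

Which explains more variance? (R²)
- Model A: R² = 0.1630 → 16.30% of variance in blood pressure explained
- Model B: R² = 0.6937 → 69.37% of variance in blood pressure explained
- 0.6937 > 0.1630 → Model B has the better fit

Strength of effect — compare |β₁|:
- Model A: β₁ = 0.1943 → predicted blood pressure rises 0.1943 mmHg per additional year of age
- Model B: β₁ = 0.7578 → predicted blood pressure rises 0.7578 mmHg per additional year of age
- |0.1943| < |0.7578| → Model B shows the stronger marginal effect

Note: A steeper slope doesn't make a better model if the scatter around the line is large.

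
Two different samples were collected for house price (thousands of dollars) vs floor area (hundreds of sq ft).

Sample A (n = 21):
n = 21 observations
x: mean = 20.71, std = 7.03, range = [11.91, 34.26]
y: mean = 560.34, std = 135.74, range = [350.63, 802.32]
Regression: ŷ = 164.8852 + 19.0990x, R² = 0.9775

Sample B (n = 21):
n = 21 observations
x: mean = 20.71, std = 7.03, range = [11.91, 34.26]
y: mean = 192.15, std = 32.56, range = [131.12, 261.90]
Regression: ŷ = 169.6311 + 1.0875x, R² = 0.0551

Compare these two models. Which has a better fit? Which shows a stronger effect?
Model A has the better fit (R² = 0.9775 vs 0.0551). Model A shows the stronger effect (|β₁| = 19.0990 vs 1.0875).

Model Comparison:

Goodness of fit (R²):
- Model A: R² = 0.9775 → 97.75% of variance in house price explained
- Model B: R² = 0.0551 → 5.51% of variance in house price explained
- 0.9775 > 0.0551 → Model A has the better fit

Effect size (slope magnitude):
- Model A: β₁ = 19.0990 → predicted house price rises 19.0990 thousand dollars per additional hundred sq ft of floor area
- Model B: β₁ = 1.0875 → predicted house price rises 1.0875 thousand dollars per additional hundred sq ft of floor area
- |19.0990| > |1.0875| → Model A shows the stronger marginal effect

Note: R² measures how tightly points cluster around the line; β₁ measures how steep the line is — they answer different questions.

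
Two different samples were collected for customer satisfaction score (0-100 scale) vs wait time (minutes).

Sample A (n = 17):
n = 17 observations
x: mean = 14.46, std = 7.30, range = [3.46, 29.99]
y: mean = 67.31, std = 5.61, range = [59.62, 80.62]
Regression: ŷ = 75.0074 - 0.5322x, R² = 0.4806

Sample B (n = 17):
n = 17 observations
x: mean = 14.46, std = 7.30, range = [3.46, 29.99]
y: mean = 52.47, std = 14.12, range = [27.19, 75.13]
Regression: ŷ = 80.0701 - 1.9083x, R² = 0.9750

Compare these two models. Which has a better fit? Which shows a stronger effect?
Model B has the better fit (R² = 0.9750 vs 0.4806). Model B shows the stronger effect (|β₁| = 1.9083 vs 0.5322).

Model Comparison:

Which explains more variance? (R²)
- Model A: R² = 0.4806 → 48.06% of variance in satisfaction score explained
- Model B: R² = 0.9750 → 97.50% of variance in satisfaction score explained
- 0.9750 > 0.4806 → Model B has the better fit

Effect size (slope magnitude):
- Model A: β₁ = -0.5322 → predicted satisfaction score falls 0.5322 points per additional minute of wait time
- Model B: β₁ = -1.9083 → predicted satisfaction score falls 1.9083 points per additional minute of wait time
- |-0.5322| < |-1.9083| → Model B shows the stronger marginal effect

Note: A better fit (higher R²) doesn't necessarily mean a more important relationship.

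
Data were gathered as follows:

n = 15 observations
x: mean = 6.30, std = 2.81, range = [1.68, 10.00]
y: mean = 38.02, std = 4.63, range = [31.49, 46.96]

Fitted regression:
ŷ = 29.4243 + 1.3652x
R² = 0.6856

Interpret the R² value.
R² = 0.6856 means 68.56% of the variation in y is explained by the linear relationship with x. This indicates a moderate fit.

R² (coefficient of determination) measures the proportion of variance in y explained by the regression model.

Here R² = 0.6856:
- Explained: 68.56% of the variation in y
- Unexplained (residual): 100% − 68.56% = 31.44%
- Rule of thumb (below 0.3 weak; 0.3 to below 0.7 moderate; 0.7 and above strong) → moderate

Calculation: R² = 1 − (SS_res / SS_tot), where SS_res is the sum of squared residuals and SS_tot the total sum of squares.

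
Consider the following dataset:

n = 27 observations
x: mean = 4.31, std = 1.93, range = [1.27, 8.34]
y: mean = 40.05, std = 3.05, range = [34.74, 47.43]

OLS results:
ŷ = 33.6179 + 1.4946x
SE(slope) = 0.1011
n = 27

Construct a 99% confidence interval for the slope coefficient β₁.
The 99% CI for β₁ is (1.2128, 1.7764)

Confidence interval for the slope:

The 99% CI for β₁ is: β̂₁ ± t*(α/2, n-2) × SE(β̂₁)

Step 1: Find critical t-value
- Confidence level = 0.99
- Degrees of freedom = n - 2 = 27 - 2 = 25
- t*(α/2, 25) = 2.7874

Step 2: Calculate margin of error
Margin = 2.7874 × 0.1011 = 0.2818

Step 3: Construct interval
CI = 1.4946 ± 0.2818
CI = (1.2128, 1.7764)

Interpretation: We are 99% confident that the true slope β₁ lies between 1.2128 and 1.7764.
Both endpoints are positive, so the data support a genuinely positive slope at this confidence level.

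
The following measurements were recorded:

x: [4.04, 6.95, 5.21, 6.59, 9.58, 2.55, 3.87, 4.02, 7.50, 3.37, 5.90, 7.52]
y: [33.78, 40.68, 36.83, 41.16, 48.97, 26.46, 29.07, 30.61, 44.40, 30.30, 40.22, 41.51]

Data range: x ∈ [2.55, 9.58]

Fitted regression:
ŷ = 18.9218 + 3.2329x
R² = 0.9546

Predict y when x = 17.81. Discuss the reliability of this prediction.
ŷ = 76.4997, but this is extrapolation (above the data range [2.55, 9.58]) and may be unreliable.

Prediction calculation:
ŷ = 18.9218 + 3.2329 × 17.81
ŷ = 76.4997

Reliability:
- Data range: x ∈ [2.55, 9.58]
- Prediction point: x = 17.81 is 8.23 units above the observed range → this is EXTRAPOLATION, not interpolation

Why that matters here:
- There are no observations near this x to validate the fitted line there
- Real relationships often flatten, saturate, or turn nonlinear at extremes

A defensible statement: 'if the linear trend continued to x = 17.81, y would be about 76.4997' — the premise is untested.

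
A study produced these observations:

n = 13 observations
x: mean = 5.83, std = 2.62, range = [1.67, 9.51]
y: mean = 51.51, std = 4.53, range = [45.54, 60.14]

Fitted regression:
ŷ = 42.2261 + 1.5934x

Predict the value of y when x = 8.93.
ŷ = 56.4552

x = 8.93 lies inside the observed range [1.67, 9.51], so the fitted equation applies directly:

ŷ = 42.2261 + 1.5934 × 8.93
ŷ = 42.2261 + 14.2291
ŷ = 56.4552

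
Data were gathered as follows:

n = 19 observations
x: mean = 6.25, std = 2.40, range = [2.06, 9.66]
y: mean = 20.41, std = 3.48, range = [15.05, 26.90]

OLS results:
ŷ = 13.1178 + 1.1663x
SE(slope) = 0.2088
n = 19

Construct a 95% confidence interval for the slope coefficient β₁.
The 95% CI for β₁ is (0.7258, 1.6068)

Confidence interval for the slope:

The 95% CI for β₁ is: β̂₁ ± t*(α/2, n-2) × SE(β̂₁)

Step 1: Find critical t-value
- Confidence level = 0.95
- Degrees of freedom = n - 2 = 19 - 2 = 17
- t*(α/2, 17) = 2.1098

Step 2: Calculate margin of error
Margin = 2.1098 × 0.2088 = 0.4405

Step 3: Construct interval
CI = 1.1663 ± 0.4405
CI = (0.7258, 1.6068)

Interpretation: We are 95% confident that the true slope β₁ lies between 0.7258 and 1.6068.
The interval does not include 0, suggesting a significant linear relationship.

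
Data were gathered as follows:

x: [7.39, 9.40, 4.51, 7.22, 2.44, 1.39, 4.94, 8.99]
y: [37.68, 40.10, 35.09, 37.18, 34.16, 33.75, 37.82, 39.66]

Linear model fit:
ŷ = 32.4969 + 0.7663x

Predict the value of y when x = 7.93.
ŷ = 38.5737

To predict y for x = 7.93, substitute into the regression equation:

ŷ = 32.4969 + 0.7663 × 7.93
ŷ = 32.4969 + 6.0768
ŷ = 38.5737

This is the fitted mean response at that x — an individual observation would come with a wider prediction interval.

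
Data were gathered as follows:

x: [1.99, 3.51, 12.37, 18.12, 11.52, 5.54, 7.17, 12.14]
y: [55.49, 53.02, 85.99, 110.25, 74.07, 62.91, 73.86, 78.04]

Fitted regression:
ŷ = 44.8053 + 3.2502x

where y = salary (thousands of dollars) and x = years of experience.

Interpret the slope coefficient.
For each additional year of experience, predicted salary increases by approximately 3.2502 thousand dollars.

β₁ = 3.2502 is the change in predicted salary (thousand dollars) per additional year of experience.

Interpretation:
- Experience up by 1 year → predicted salary increases by 3.2502 thousand dollars
- The effect is assumed constant over the observed range of x (linearity)
- The sign (+) gives the direction; the magnitude 3.2502 gives the size of the effect per year

The intercept β₀ = 44.8053 is the predicted salary when experience = 0; since the smallest observed x is 1.99, this is an extrapolation and mainly anchors the line.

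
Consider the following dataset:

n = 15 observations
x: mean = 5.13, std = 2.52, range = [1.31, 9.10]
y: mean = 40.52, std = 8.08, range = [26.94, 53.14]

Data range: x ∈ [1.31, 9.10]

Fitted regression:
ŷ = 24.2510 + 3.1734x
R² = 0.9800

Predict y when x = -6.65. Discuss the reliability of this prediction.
ŷ = 3.1479, but this is extrapolation (below the data range [1.31, 9.10]) and may be unreliable.

Prediction calculation:
ŷ = 24.2510 + 3.1734 × (-6.65)
ŷ = 3.1479

Reliability:
- Data range: x ∈ [1.31, 9.10]
- Prediction point: x = -6.65 is 7.96 units below the observed range → this is EXTRAPOLATION, not interpolation

Why that matters here:
- Real relationships often flatten, saturate, or turn nonlinear at extremes
- The standard error of prediction grows with (x − x̄)², and x = -6.65 is far from x̄ = 5.13

Report the number if required, but flag clearly that it is an extrapolation.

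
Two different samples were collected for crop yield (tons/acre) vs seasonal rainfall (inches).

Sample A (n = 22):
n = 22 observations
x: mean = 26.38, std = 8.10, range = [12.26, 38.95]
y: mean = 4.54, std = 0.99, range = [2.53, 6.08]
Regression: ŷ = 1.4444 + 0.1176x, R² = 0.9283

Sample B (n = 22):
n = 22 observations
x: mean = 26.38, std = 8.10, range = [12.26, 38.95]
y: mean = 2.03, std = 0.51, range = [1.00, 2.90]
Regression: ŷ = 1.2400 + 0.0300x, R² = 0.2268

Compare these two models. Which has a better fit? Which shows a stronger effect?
Model A has the better fit (R² = 0.9283 vs 0.2268). Model A shows the stronger effect (|β₁| = 0.1176 vs 0.0300).

Model Comparison:

Goodness of fit (R²):
- Model A: R² = 0.9283 → 92.83% of variance in crop yield explained
- Model B: R² = 0.2268 → 22.68% of variance in crop yield explained
- 0.9283 > 0.2268 → Model A has the better fit

Strength of effect — compare |β₁|:
- Model A: β₁ = 0.1176 → predicted crop yield rises 0.1176 tons/acre per additional inch of rainfall
- Model B: β₁ = 0.0300 → predicted crop yield rises 0.0300 tons/acre per additional inch of rainfall
- |0.1176| > |0.0300| → Model A shows the stronger marginal effect

Notes:
- A steeper slope doesn't make a better model if the scatter around the line is large.
- A better fit (higher R²) doesn't necessarily mean a more important relationship.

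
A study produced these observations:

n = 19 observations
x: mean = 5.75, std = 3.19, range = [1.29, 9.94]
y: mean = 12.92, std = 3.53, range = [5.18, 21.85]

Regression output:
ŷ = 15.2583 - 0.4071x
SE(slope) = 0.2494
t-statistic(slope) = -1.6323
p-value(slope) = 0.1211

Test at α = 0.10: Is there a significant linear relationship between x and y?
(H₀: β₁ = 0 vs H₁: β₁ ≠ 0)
Fail to reject H₀: p-value = 0.1211 ≥ α = 0.10. The linear relationship is not significant at the 10% level.

Hypothesis test for the slope coefficient:

H₀: β₁ = 0 (no linear relationship)
H₁: β₁ ≠ 0 (linear relationship exists)

Test statistic: t = β̂₁ / SE(β̂₁) = -0.4071 / 0.2494 = -1.6323

p = 0.1211: how often a slope estimate this far from 0 (in SE units) would arise by chance if β₁ were truly 0.

Decision rule: reject H₀ if p-value < α.
p-value = 0.1211 ≥ α = 0.10 → fail to reject H₀.

Conclusion: the linear association between x and y is not significant at the 10% level.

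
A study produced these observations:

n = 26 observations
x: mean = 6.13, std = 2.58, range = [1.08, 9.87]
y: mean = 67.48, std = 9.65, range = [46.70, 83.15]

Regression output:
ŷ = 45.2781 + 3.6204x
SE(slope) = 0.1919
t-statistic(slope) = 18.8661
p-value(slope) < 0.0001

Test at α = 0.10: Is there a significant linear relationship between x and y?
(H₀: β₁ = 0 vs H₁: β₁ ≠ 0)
Since p-value < 0.0001 < α = 0.10, reject H₀ — the slope is significantly different from 0.

Hypothesis test for the slope coefficient:

H₀: β₁ = 0 (no linear relationship)
H₁: β₁ ≠ 0 (linear relationship exists)

Test statistic: t = β̂₁ / SE(β̂₁) = 3.6204 / 0.1919 = 18.8661

With df = 24, the two-sided p-value for |t| = 18.8661 is <0.0001.

Decision rule: reject H₀ if p-value < α.
p-value < 0.0001 < α = 0.10 → reject H₀.

At α = 0.10 the data do provide convincing evidence of a nonzero slope.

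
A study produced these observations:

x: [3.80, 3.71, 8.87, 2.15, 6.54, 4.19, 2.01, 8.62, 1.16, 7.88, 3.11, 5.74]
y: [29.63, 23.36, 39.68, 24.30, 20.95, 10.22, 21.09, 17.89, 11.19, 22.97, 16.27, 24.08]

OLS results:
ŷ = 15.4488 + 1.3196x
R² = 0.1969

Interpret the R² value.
The model explains 19.69% of the variance in y (R² = 0.1969), leaving 80.31% unexplained; the fit is weak.

R² (coefficient of determination) measures the proportion of variance in y explained by the regression model.

Here R² = 0.1969:
- Explained: 19.69% of the variation in y
- Unexplained (residual): 100% − 19.69% = 80.31%
- Rule of thumb (below 0.3 weak; 0.3 to below 0.7 moderate; 0.7 and above strong) → weak

Note: R² says nothing about causation, and a high R² does not by itself mean the linear form is appropriate — check the residuals.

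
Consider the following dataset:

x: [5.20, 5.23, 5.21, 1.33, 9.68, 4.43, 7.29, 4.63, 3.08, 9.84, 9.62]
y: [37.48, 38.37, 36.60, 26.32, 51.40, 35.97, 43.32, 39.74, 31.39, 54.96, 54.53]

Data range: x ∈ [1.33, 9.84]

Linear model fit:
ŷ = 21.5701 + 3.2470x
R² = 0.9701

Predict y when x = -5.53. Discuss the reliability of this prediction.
ŷ = 3.6142, but this is extrapolation (below the data range [1.33, 9.84]) and may be unreliable.

Prediction calculation:
ŷ = 21.5701 + 3.2470 × (-5.53)
ŷ = 3.6142

Reliability:
- Data range: x ∈ [1.33, 9.84]
- Prediction point: x = -5.53 is 6.86 units below the observed range → this is EXTRAPOLATION, not interpolation

Why that matters here:
- The standard error of prediction grows with (x − x̄)², and x = -5.53 is far from x̄ = 5.96
- The linear relationship may not hold outside the observed range
- R² describes fit only over the sampled x values; it says nothing about behaviour beyond them

The R² = 0.9701 only validates the fit within [1.33, 9.84]; treat ŷ = 3.6142 with caution.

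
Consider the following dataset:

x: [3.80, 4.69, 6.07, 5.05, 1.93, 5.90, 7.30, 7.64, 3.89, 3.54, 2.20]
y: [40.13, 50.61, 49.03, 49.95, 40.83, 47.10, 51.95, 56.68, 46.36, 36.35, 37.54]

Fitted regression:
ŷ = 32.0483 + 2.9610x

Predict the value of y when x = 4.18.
ŷ = 44.4253

x = 4.18 lies inside the observed range [1.93, 7.64], so the fitted equation applies directly:

ŷ = 32.0483 + 2.9610 × 4.18
ŷ = 32.0483 + 12.3770
ŷ = 44.4253

This is a point prediction; actual observations scatter around it by roughly the residual standard deviation.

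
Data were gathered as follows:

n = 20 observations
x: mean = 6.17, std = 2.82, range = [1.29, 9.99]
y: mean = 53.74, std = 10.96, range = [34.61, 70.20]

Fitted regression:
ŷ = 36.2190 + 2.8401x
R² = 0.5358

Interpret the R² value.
About 53.58% of the variability in y is accounted for by the regression on x (R² = 0.5358) — a moderate linear fit.

The coefficient of determination R² is the fraction of the total variation in y that the fitted line accounts for.

Here R² = 0.5358:
- Explained: 53.58% of the variation in y
- Unexplained (residual): 100% − 53.58% = 46.42%
- Rule of thumb (below 0.3 weak; 0.3 to below 0.7 moderate; 0.7 and above strong) → moderate

Calculation: R² = 1 − (SS_res / SS_tot), where SS_res is the sum of squared residuals and SS_tot the total sum of squares.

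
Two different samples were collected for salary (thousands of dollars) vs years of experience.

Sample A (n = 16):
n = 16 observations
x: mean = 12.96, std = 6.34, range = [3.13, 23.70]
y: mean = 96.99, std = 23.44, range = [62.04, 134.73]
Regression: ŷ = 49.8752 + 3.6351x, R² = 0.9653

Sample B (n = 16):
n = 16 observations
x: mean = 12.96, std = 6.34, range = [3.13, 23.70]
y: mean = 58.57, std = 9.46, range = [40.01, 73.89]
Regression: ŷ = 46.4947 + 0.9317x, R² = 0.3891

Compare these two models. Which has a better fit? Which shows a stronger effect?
Model A has the better fit (R² = 0.9653 vs 0.3891). Model A shows the stronger effect (|β₁| = 3.6351 vs 0.9317).

Model Comparison:

Which explains more variance? (R²)
- Model A: R² = 0.9653 → 96.53% of variance in salary explained
- Model B: R² = 0.3891 → 38.91% of variance in salary explained
- 0.9653 > 0.3891 → Model A has the better fit

Which has the larger per-year effect? (|β₁|)
- Model A: β₁ = 3.6351 → predicted salary rises 3.6351 thousand dollars per additional year of experience
- Model B: β₁ = 0.9317 → predicted salary rises 0.9317 thousand dollars per additional year of experience
- |3.6351| > |0.9317| → Model A shows the stronger marginal effect

Note: A better fit (higher R²) doesn't necessarily mean a more important relationship.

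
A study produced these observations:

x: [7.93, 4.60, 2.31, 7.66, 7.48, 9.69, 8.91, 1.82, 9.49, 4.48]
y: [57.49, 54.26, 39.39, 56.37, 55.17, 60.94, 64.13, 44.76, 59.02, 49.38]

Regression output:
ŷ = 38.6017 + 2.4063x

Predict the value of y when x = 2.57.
ŷ = 44.7859

To predict y for x = 2.57, substitute into the regression equation:

ŷ = 38.6017 + 2.4063 × 2.57
ŷ = 38.6017 + 6.1842
ŷ = 44.7859

This is the fitted mean response at that x — an individual observation would come with a wider prediction interval.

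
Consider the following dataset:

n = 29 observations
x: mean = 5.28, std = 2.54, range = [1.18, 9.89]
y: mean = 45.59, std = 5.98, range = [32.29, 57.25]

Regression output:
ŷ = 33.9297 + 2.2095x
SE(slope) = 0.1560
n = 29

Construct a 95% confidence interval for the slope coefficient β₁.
The 95% CI for β₁ is (1.8894, 2.5296)

Confidence interval for the slope:

The 95% CI for β₁ is: β̂₁ ± t*(α/2, n-2) × SE(β̂₁)

Step 1: Find critical t-value
- Confidence level = 0.95
- Degrees of freedom = n - 2 = 29 - 2 = 27
- t*(α/2, 27) = 2.0518

Step 2: Calculate margin of error
Margin = 2.0518 × 0.1560 = 0.3201

Step 3: Construct interval
CI = 2.2095 ± 0.3201
CI = (1.8894, 2.5296)

Interpretation: intervals built this way capture the true β₁ in 95% of repeated samples; here the plausible range for the per-unit effect of x on y is 1.8894 to 2.5296.
Since 0 is outside the interval, a two-sided test at α = 0.05 would reject H₀: β₁ = 0.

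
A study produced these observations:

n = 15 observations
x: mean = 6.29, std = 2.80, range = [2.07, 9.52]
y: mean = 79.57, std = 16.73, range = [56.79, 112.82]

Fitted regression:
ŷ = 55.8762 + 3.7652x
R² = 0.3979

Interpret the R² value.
About 39.79% of the variability in y is accounted for by the regression on x (R² = 0.3979) — a moderate linear fit.

R² = 1 − SS_res/SS_tot compares the residual scatter to the total scatter of y about its mean.

Here R² = 0.3979:
- Explained: 39.79% of the variation in y
- Unexplained (residual): 100% − 39.79% = 60.21%
- Rule of thumb (below 0.3 weak; 0.3 to below 0.7 moderate; 0.7 and above strong) → moderate

Note: R² says nothing about causation, and a high R² does not by itself mean the linear form is appropriate — check the residuals.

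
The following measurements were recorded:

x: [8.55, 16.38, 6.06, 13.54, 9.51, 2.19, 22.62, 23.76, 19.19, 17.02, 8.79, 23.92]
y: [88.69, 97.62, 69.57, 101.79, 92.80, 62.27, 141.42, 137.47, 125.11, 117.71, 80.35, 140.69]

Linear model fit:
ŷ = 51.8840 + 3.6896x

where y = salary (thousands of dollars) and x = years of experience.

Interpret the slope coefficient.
An increase of one year in experience is associated with a 3.6896 thousand dollars increase in predicted salary.

The slope β₁ = 3.6896 gives the rate at which the fitted salary changes with experience.

Interpretation:
- Experience up by 1 year → predicted salary increases by 3.6896 thousand dollars
- This is a linear approximation: the same per-unit change is assumed across the whole observed x range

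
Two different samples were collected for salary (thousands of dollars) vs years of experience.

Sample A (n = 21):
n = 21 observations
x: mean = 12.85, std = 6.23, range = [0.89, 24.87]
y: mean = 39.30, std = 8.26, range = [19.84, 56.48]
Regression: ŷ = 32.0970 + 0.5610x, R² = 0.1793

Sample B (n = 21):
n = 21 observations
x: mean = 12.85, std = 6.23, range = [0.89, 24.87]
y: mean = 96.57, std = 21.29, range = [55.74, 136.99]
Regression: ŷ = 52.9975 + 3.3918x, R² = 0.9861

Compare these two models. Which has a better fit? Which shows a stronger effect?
Model B has the better fit (R² = 0.9861 vs 0.1793). Model B shows the stronger effect (|β₁| = 3.3918 vs 0.5610).

Model Comparison:

Goodness of fit (R²):
- Model A: R² = 0.1793 → 17.93% of variance in salary explained
- Model B: R² = 0.9861 → 98.61% of variance in salary explained
- 0.9861 > 0.1793 → Model B has the better fit

Effect size (slope magnitude):
- Model A: β₁ = 0.5610 → predicted salary rises 0.5610 thousand dollars per additional year of experience
- Model B: β₁ = 3.3918 → predicted salary rises 3.3918 thousand dollars per additional year of experience
- |0.5610| < |3.3918| → Model B shows the stronger marginal effect

Notes:
- The two samples could reflect different populations, time periods, or measurement quality.
- A steeper slope doesn't make a better model if the scatter around the line is large.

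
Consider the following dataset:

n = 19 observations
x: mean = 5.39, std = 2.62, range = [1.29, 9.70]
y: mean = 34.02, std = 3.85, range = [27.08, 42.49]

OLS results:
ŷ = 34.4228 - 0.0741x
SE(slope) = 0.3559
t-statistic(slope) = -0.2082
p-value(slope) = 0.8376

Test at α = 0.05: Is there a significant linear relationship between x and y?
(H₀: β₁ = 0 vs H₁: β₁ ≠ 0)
Since p-value = 0.8376 ≥ α = 0.05, fail to reject H₀ — the slope is not significantly different from 0.

Hypothesis test for the slope coefficient:

H₀: β₁ = 0 (no linear relationship)
H₁: β₁ ≠ 0 (linear relationship exists)

Test statistic: t = β̂₁ / SE(β̂₁) = -0.0741 / 0.3559 = -0.2082

With df = 17, the two-sided p-value for |t| = 0.2082 is 0.8376.

Decision rule: reject H₀ if p-value < α.
p-value = 0.8376 ≥ α = 0.05 → fail to reject H₀.

There is not sufficient evidence at the 5% significance level to conclude that a linear relationship exists between x and y.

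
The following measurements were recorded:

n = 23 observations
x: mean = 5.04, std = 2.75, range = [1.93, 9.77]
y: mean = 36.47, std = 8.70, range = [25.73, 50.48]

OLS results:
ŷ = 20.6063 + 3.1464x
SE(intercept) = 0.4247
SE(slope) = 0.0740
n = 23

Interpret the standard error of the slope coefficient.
SE(β̂₁) = 0.0740 is the estimated standard deviation of the slope estimate across repeated samples; relative to β̂₁ = 3.1464 that is 2.4%, a precise estimate.

SE(β̂₁) = s / √Sxx, where s is the residual standard deviation and Sxx = Σ(x − x̄)². It is the yardstick for how far β̂₁ = 3.1464 could plausibly be from the true slope.

Relative precision:
- SE / |β̂₁| = 0.0740 / 3.1464 = 2.4%
- Rule of thumb (under 20%: precise; 20% to under 50%: moderately precise; 50% or more: imprecise) → precise

Link to interval estimation: a confidence interval for β₁ is β̂₁ ± t* × 0.0740, so SE sets the half-width per unit of t*.

What drives SE(β̂₁): wider spread of x values → smaller SE.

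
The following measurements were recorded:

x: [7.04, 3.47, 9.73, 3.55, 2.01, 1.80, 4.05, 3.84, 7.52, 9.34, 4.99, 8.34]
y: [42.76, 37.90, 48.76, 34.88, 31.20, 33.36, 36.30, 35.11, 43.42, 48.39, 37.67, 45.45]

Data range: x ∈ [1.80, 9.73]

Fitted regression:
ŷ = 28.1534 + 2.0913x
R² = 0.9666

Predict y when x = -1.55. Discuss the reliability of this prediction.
ŷ = 24.9119, but this is extrapolation (below the data range [1.80, 9.73]) and may be unreliable.

Prediction calculation:
ŷ = 28.1534 + 2.0913 × (-1.55)
ŷ = 24.9119

Reliability:
- Data range: x ∈ [1.80, 9.73]
- Prediction point: x = -1.55 is 3.35 units below the observed range → this is EXTRAPOLATION, not interpolation

Why that matters here:
- Real relationships often flatten, saturate, or turn nonlinear at extremes
- R² describes fit only over the sampled x values; it says nothing about behaviour beyond them
- There are no observations near this x to validate the fitted line there

The R² = 0.9666 only validates the fit within [1.80, 9.73]; treat ŷ = 24.9119 with caution.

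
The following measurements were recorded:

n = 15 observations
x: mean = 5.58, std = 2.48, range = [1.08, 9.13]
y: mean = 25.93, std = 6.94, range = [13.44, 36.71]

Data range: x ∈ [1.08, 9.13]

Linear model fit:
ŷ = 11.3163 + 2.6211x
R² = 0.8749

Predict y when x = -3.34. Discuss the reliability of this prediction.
The equation gives ŷ = 2.5618; however x = -3.34 is 4.42 units below the observed range, so this extrapolated value should not be trusted.

Prediction calculation:
ŷ = 11.3163 + 2.6211 × (-3.34)
ŷ = 2.5618

Reliability:
- Data range: x ∈ [1.08, 9.13]
- Prediction point: x = -3.34 is 4.42 units below the observed range → this is EXTRAPOLATION, not interpolation

Why that matters here:
- R² describes fit only over the sampled x values; it says nothing about behaviour beyond them
- There are no observations near this x to validate the fitted line there
- The linear relationship may not hold outside the observed range

Report the number if required, but flag clearly that it is an extrapolation.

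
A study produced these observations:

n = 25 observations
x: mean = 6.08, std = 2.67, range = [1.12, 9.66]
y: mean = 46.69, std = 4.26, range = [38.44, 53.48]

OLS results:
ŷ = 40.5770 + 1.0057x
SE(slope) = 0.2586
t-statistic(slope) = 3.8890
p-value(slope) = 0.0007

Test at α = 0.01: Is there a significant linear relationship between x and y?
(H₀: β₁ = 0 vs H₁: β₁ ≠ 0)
Reject H₀: p-value = 0.0007 < α = 0.01. The linear relationship is significant at the 1% level.

Hypothesis test for the slope coefficient:

H₀: β₁ = 0 (no linear relationship)
H₁: β₁ ≠ 0 (linear relationship exists)

Test statistic: t = β̂₁ / SE(β̂₁) = 1.0057 / 0.2586 = 3.8890

The p-value (0.0007) is the probability, under H₀, of a t-statistic at least as extreme as |t| = 3.8890 (two-sided, df = n − 2 = 23).

Decision rule: reject H₀ if p-value < α.
p-value = 0.0007 < α = 0.01 → reject H₀.

There is sufficient evidence at the 1% significance level to conclude that a linear relationship exists between x and y.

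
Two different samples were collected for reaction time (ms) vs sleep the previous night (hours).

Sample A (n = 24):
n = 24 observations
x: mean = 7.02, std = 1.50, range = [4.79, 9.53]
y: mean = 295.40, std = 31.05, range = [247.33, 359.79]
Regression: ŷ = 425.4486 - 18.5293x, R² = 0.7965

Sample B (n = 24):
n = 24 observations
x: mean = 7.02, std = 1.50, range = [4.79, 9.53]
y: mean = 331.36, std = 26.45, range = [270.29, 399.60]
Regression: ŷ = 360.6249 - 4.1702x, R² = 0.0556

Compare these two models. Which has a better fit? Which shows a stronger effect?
Model A has the better fit (R² = 0.7965 vs 0.0556). Model A shows the stronger effect (|β₁| = 18.5293 vs 4.1702).

Model Comparison:

Goodness of fit (R²):
- Model A: R² = 0.7965 → 79.65% of variance in reaction time explained
- Model B: R² = 0.0556 → 5.56% of variance in reaction time explained
- 0.7965 > 0.0556 → Model A has the better fit

Strength of effect — compare |β₁|:
- Model A: β₁ = -18.5293 → predicted reaction time falls 18.5293 ms per additional hour of sleep
- Model B: β₁ = -4.1702 → predicted reaction time falls 4.1702 ms per additional hour of sleep
- |-18.5293| > |-4.1702| → Model A shows the stronger marginal effect

Notes:
- The two samples could reflect different populations, time periods, or measurement quality.
- R² measures how tightly points cluster around the line; β₁ measures how steep the line is — they answer different questions.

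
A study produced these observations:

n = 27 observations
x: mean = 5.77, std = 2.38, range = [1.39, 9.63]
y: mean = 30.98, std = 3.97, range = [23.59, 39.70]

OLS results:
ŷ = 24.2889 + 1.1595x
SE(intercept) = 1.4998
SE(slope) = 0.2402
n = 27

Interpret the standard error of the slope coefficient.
The slope 1.1595 is pinned down to within about ±0.2402 (one SE) by these data — relative uncertainty 20.7%, i.e. moderately precise.

SE(β̂₁) = 0.2402 says: if we drew many samples of n = 27 from the same population and refit each time, the fitted slopes would scatter with a standard deviation of roughly 0.2402 around the true β₁.

Relative precision:
- SE / |β̂₁| = 0.2402 / 1.1595 = 20.7%
- Rule of thumb (under 20%: precise; 20% to under 50%: moderately precise; 50% or more: imprecise) → moderately precise

Rough 95% range (±2 SE): 1.1595 ± 0.4804 → (0.6791, 1.6399).

What drives SE(β̂₁): more residual scatter → larger SE.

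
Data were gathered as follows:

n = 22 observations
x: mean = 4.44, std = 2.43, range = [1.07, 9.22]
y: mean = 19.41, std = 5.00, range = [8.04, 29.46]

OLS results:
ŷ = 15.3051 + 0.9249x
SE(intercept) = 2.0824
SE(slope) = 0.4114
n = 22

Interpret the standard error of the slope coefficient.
The slope 0.9249 is pinned down to within about ±0.4114 (one SE) by these data — relative uncertainty 44.5%, i.e. moderately precise.

SE(β̂₁) = 0.4114 says: if we drew many samples of n = 22 from the same population and refit each time, the fitted slopes would scatter with a standard deviation of roughly 0.4114 around the true β₁.

Relative precision:
- SE / |β̂₁| = 0.4114 / 0.9249 = 44.5%
- Rule of thumb (under 20%: precise; 20% to under 50%: moderately precise; 50% or more: imprecise) → moderately precise

Link to the t-test: t = β̂₁ / SE(β̂₁) = 0.9249 / 0.4114 = 2.2482, the statistic for H₀: β₁ = 0.

What drives SE(β̂₁): larger n (here n = 22) → smaller SE; wider spread of x values → smaller SE; more residual scatter → larger SE.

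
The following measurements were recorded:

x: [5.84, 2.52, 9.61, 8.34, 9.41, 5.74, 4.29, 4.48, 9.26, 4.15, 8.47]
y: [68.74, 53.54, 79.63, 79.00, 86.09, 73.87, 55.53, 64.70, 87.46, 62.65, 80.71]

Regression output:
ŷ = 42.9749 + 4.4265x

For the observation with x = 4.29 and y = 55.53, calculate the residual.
Residual = -6.4346

The residual is the difference between the actual value and the predicted value:

Residual = y - ŷ

Step 1: Calculate predicted value
ŷ = 42.9749 + 4.4265 × 4.29
ŷ = 61.9646

Step 2: Calculate residual
Residual = 55.53 - 61.9646
Residual = -6.4346

The residual is negative, so the observed y = 55.53 sits below the regression line (the line overestimates it by 6.4346).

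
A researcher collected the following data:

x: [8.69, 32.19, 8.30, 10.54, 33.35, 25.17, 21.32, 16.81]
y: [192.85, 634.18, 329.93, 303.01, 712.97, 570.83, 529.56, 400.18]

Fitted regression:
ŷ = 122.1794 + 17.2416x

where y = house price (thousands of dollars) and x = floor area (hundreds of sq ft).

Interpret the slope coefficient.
An increase of one hundred sq ft in floor area is associated with a 17.2416 thousand dollars increase in predicted house price.

The slope coefficient β₁ = 17.2416 represents the marginal effect of floor area on house price.

Interpretation:
- Floor area up by 1 hundred sq ft → predicted house price increases by 17.2416 thousand dollars
- The effect is assumed constant over the observed range of x (linearity)
- The sign (+) gives the direction; the magnitude 17.2416 gives the size of the effect per hundred sq ft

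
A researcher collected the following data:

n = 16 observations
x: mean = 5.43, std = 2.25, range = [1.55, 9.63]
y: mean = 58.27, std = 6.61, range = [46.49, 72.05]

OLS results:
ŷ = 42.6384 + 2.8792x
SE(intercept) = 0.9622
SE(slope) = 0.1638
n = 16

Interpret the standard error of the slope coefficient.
SE(slope) = 0.1638 measures the uncertainty in the estimated slope. The coefficient is estimated precisely (SE/|β̂₁| = 5.7%).

What SE measures:
- The standard error quantifies the sampling variability of the coefficient estimate
- It is the estimated standard deviation of β̂₁ across hypothetical repeated samples of the same size
- Smaller SE → more precise estimate

Relative precision:
- SE / |β̂₁| = 0.1638 / 2.8792 = 5.7%
- Rule of thumb (under 20%: precise; 20% to under 50%: moderately precise; 50% or more: imprecise) → precise

Link to the t-test: t = β̂₁ / SE(β̂₁) = 2.8792 / 0.1638 = 17.5775, the statistic for H₀: β₁ = 0.

What drives SE(β̂₁): larger n (here n = 16) → smaller SE; more residual scatter → larger SE.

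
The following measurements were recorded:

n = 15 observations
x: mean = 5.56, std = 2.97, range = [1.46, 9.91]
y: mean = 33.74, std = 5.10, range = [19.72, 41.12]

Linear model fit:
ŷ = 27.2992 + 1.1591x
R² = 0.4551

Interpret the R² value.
About 45.51% of the variability in y is accounted for by the regression on x (R² = 0.4551) — a moderate linear fit.

R² = 1 − SS_res/SS_tot compares the residual scatter to the total scatter of y about its mean.

Here R² = 0.4551:
- Explained: 45.51% of the variation in y
- Unexplained (residual): 100% − 45.51% = 54.49%
- Rule of thumb (below 0.3 weak; 0.3 to below 0.7 moderate; 0.7 and above strong) → moderate

Equivalently, for simple linear regression R² = r², so |r| = √0.4551 ≈ 0.6746.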